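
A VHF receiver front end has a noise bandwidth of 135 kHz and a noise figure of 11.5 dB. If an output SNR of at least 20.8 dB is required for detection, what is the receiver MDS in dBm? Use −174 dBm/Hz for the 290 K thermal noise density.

−90.4 dBm

Sensitivity = −174 + 10 log₁₀(B) + NF + SNR_min
= −174 + 51.3 + 11.5 + 20.8
= −90.4 dBm → −90.4 dBm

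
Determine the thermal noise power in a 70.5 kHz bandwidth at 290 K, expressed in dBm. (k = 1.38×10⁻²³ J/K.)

−125.5 dBm

P_n = kTB = 1.38×10⁻²³ × 290 × 7.05×10⁴ = 2.82×10⁻¹⁶ W
In dBm: 10 log₁₀(2.82×10⁻¹⁶ / 10⁻³) = −125.5 dBm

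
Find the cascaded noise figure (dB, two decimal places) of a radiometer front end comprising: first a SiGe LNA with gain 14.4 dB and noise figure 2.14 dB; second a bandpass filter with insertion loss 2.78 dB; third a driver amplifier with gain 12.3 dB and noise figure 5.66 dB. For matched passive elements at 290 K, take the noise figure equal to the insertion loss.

Convert to linear (a loss of L dB is a gain of −L dB): F_i = 10^(NF_i/10), G_i = 10^(G_i,dB/10)
  Stage 1: F_1 = 10^(2.14/10) = 1.637, G_1 = 10^(14.4/10) = 27.54
  Stage 2: F_2 = 10^(2.78/10) = 1.897, G_2 = 10^(−2.78/10) = 0.5272
  Stage 3: F_3 = 10^(5.66/10) = 3.681, G_3 = 10^(12.3/10) = 16.98
Friis cascade:
  F = 1.637 + (1.897 − 1)/27.54 + (3.681 − 1)/14.52 = 1.854
NF = 10 log₁₀(1.854) = 2.68 dB

2.68 dB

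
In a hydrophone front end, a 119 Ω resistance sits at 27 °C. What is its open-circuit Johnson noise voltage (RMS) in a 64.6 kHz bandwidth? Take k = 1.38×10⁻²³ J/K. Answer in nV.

T = 27 °C + 273.15 = 300.15 K
V_n = √(4kTRB)
4kTRB = 4 × 1.38×10⁻²³ × 300.15 × 1.19×10² × 6.46×10⁴ = 1.27×10⁻¹³ V²
V_n = √(1.27×10⁻¹³) = 3.57×10⁻⁷ V = 357 nV

357 nV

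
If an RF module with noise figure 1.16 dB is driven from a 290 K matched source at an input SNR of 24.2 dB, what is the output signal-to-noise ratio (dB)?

23.04 dB

By definition F = SNR_in/SNR_out, so in dB: SNR_out = SNR_in − NF
SNR_out = 24.2 − 1.16 = 23.04 dB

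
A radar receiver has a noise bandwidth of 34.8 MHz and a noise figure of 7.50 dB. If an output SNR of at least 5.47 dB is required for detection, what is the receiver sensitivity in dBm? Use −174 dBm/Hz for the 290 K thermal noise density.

−85.6 dBm

Sensitivity = −174 + 10 log₁₀(B) + NF + SNR_min
= −174 + 75.42 + 7.50 + 5.47
= −85.61 dBm → −85.6 dBm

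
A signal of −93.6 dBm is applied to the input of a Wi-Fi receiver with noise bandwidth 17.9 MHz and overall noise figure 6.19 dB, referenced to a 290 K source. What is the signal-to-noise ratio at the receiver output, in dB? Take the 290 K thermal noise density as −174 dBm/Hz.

1.7 dB

Noise floor: N = −174 + 10 log₁₀(B) + NF
10 log₁₀(1.79×10⁷) = 72.53 dB
N = −174 + 72.53 + 6.19 = −95.28 dBm
SNR = P_sig − N = −93.6 − (−95.28) = 1.68 dB → 1.7 dB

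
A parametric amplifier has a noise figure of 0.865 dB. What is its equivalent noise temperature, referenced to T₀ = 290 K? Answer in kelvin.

63.9 K

F = 10^(0.865/10) = 1.22039
T_e = (F − 1)·T₀ = (1.22039 − 1) × 290 = 63.9 K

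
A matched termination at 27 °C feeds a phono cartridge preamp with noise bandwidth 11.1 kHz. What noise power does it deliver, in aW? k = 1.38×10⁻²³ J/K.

T = 27 °C + 273.15 = 300.15 K
P_n = kTB = 1.38×10⁻²³ × 300.15 × 1.11×10⁴ = 4.60×10⁻¹⁷ W = 46.0 aW

46.0 aW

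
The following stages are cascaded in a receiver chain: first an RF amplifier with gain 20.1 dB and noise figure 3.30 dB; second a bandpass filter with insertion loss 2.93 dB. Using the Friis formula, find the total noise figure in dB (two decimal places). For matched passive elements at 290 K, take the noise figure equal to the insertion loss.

3.32 dB

Convert to linear (a loss of L dB is a gain of −L dB): F_i = 10^(NF_i/10), G_i = 10^(G_i,dB/10)
  Stage 1: F_1 = 10^(3.30/10) = 2.138, G_1 = 10^(20.1/10) = 102.3
  Stage 2: F_2 = 10^(2.93/10) = 1.963, G_2 = 10^(−2.93/10) = 0.5093
Friis cascade:
  F = 2.138 + (1.963 − 1)/102.3 = 2.147
NF = 10 log₁₀(2.147) = 3.32 dB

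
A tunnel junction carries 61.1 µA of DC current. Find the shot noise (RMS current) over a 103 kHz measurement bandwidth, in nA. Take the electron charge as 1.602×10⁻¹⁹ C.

I_n = √(2qI·B)
2qI·B = 2 × 1.602×10⁻¹⁹ × 6.11×10⁻⁵ × 1.03×10⁵ = 2.02×10⁻¹⁸ A²
I_n = √(2.02×10⁻¹⁸) = 1.42×10⁻⁹ A = 1.42 nA

1.42 nA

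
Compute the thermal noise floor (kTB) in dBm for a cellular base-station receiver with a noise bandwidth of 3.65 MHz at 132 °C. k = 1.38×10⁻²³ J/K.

−106.9 dBm

T = 132 °C + 273.15 = 405.15 K
P_n = kTB = 1.38×10⁻²³ × 405.15 × 3.65×10⁶ = 2.04×10⁻¹⁴ W
In dBm: 10 log₁₀(2.04×10⁻¹⁴ / 10⁻³) = −106.9 dBm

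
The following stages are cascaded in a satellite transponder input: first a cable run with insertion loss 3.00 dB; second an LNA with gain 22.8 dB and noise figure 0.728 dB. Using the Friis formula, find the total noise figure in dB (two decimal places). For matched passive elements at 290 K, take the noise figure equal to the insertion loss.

3.73 dB

Convert to linear (a loss of L dB is a gain of −L dB): F_i = 10^(NF_i/10), G_i = 10^(G_i,dB/10)
  Stage 1: F_1 = 10^(3.00/10) = 1.995, G_1 = 10^(−3.00/10) = 0.5012
  Stage 2: F_2 = 10^(0.728/10) = 1.182, G_2 = 10^(22.8/10) = 190.5
Friis cascade:
  F = 1.995 + (1.182 − 1)/0.5012 = 2.359
NF = 10 log₁₀(2.359) = 3.73 dB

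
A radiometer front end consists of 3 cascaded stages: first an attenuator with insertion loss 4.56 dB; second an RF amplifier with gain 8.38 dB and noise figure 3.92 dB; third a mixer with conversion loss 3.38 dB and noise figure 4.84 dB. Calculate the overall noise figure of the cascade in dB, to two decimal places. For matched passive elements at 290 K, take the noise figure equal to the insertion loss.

Convert to linear (a loss of L dB is a gain of −L dB): F_i = 10^(NF_i/10), G_i = 10^(G_i,dB/10)
  Stage 1: F_1 = 10^(4.56/10) = 2.858, G_1 = 10^(−4.56/10) = 0.3499
  Stage 2: F_2 = 10^(3.92/10) = 2.466, G_2 = 10^(8.38/10) = 6.887
  Stage 3: F_3 = 10^(4.84/10) = 3.048, G_3 = 10^(−3.38/10) = 0.4592
Friis cascade:
  F = 2.858 + (2.466 − 1)/0.3499 + (3.048 − 1)/2.410 = 7.897
NF = 10 log₁₀(7.897) = 8.97 dB

8.97 dB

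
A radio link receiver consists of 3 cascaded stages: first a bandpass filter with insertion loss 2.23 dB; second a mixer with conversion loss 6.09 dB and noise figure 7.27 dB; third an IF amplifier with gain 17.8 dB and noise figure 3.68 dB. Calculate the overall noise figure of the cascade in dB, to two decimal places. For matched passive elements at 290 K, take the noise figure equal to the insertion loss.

Convert to linear (a loss of L dB is a gain of −L dB): F_i = 10^(NF_i/10), G_i = 10^(G_i,dB/10)
  Stage 1: F_1 = 10^(2.23/10) = 1.671, G_1 = 10^(−2.23/10) = 0.5984
  Stage 2: F_2 = 10^(7.27/10) = 5.333, G_2 = 10^(−6.09/10) = 0.2460
  Stage 3: F_3 = 10^(3.68/10) = 2.333, G_3 = 10^(17.8/10) = 60.26
Friis cascade:
  F = 1.671 + (5.333 − 1)/0.5984 + (2.333 − 1)/0.1472 = 17.97
NF = 10 log₁₀(17.97) = 12.55 dB

12.55 dB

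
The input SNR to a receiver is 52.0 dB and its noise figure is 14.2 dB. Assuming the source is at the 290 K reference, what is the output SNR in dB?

37.8 dB

By definition F = SNR_in/SNR_out, so in dB: SNR_out = SNR_in − NF
SNR_out = 52.0 − 14.2 = 37.8 dB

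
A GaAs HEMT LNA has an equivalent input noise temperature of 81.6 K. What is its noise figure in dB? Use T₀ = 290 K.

F = 1 + T_e/T₀ = 1 + 81.6/290 = 1.28138
NF = 10 log₁₀(1.28138) = 1.08 dB

1.08 dB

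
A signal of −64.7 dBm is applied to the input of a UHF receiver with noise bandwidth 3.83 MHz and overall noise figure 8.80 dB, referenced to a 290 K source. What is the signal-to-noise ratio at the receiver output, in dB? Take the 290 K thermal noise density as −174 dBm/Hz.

Noise floor: N = −174 + 10 log₁₀(B) + NF
10 log₁₀(3.83×10⁶) = 65.83 dB
N = −174 + 65.83 + 8.80 = −99.37 dBm
SNR = P_sig − N = −64.7 − (−99.37) = 34.67 dB → 34.7 dB

34.7 dB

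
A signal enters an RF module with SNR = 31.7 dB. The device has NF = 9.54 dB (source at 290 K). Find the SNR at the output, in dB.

22.16 dB

By definition F = SNR_in/SNR_out, so in dB: SNR_out = SNR_in − NF
SNR_out = 31.7 − 9.54 = 22.16 dB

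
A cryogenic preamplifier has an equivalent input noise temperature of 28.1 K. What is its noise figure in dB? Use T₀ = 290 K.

0.402 dB

F = 1 + T_e/T₀ = 1 + 28.1/290 = 1.0969
NF = 10 log₁₀(1.0969) = 0.402 dB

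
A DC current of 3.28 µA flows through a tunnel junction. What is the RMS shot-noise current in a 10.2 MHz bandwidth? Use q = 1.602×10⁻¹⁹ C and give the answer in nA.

3.27 nA

I_n = √(2qI·B)
2qI·B = 2 × 1.602×10⁻¹⁹ × 3.28×10⁻⁶ × 1.02×10⁷ = 1.07×10⁻¹⁷ A²
I_n = √(1.07×10⁻¹⁷) = 3.27×10⁻⁹ A = 3.27 nA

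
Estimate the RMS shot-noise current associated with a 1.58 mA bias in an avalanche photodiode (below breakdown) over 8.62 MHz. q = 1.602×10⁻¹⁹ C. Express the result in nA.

I_n = √(2qI·B)
2qI·B = 2 × 1.602×10⁻¹⁹ × 1.58×10⁻³ × 8.62×10⁶ = 4.36×10⁻¹⁵ A²
I_n = √(4.36×10⁻¹⁵) = 6.61×10⁻⁸ A = 66.1 nA

66.1 nA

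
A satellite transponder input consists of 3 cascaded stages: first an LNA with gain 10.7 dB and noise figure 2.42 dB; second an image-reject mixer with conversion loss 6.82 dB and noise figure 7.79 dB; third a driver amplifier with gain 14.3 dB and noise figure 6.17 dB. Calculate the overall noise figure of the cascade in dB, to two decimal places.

5.39 dB

Convert to linear (a loss of L dB is a gain of −L dB): F_i = 10^(NF_i/10), G_i = 10^(G_i,dB/10)
  Stage 1: F_1 = 10^(2.42/10) = 1.746, G_1 = 10^(10.7/10) = 11.75
  Stage 2: F_2 = 10^(7.79/10) = 6.012, G_2 = 10^(−6.82/10) = 0.2080
  Stage 3: F_3 = 10^(6.17/10) = 4.140, G_3 = 10^(14.3/10) = 26.92
Friis cascade:
  F = 1.746 + (6.012 − 1)/11.75 + (4.140 − 1)/2.443 = 3.457
NF = 10 log₁₀(3.457) = 5.39 dB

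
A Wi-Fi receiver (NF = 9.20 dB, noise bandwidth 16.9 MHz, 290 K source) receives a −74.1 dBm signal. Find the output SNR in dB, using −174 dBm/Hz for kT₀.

18.4 dB

Noise floor: N = −174 + 10 log₁₀(B) + NF
10 log₁₀(1.69×10⁷) = 72.28 dB
N = −174 + 72.28 + 9.20 = −92.52 dBm
SNR = P_sig − N = −74.1 − (−92.52) = 18.42 dB → 18.4 dB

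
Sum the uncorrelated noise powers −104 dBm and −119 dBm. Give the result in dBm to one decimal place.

−103.9 dBm

Convert to linear, add, convert back:
P₁ = 3.98×10⁻¹⁴ W, P₂ = 1.26×10⁻¹⁵ W
P_tot = 4.11×10⁻¹⁴ W → 10 log₁₀(P_tot / 10⁻³) = −103.9 dBm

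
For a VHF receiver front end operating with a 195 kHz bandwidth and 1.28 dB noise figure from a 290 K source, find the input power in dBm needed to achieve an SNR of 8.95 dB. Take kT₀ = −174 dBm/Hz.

Sensitivity = −174 + 10 log₁₀(B) + NF + SNR_min
= −174 + 52.9 + 1.28 + 8.95
= −110.87 dBm → −110.9 dBm

−110.9 dBm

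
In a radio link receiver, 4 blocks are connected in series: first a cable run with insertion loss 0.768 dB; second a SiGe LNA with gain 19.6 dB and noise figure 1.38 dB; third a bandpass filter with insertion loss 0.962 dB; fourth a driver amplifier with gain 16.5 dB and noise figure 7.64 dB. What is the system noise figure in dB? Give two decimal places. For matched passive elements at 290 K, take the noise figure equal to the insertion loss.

Convert to linear (a loss of L dB is a gain of −L dB): F_i = 10^(NF_i/10), G_i = 10^(G_i,dB/10)
  Stage 1: F_1 = 10^(0.768/10) = 1.193, G_1 = 10^(−0.768/10) = 0.8379
  Stage 2: F_2 = 10^(1.38/10) = 1.374, G_2 = 10^(19.6/10) = 91.20
  Stage 3: F_3 = 10^(0.962/10) = 1.248, G_3 = 10^(−0.962/10) = 0.8013
  Stage 4: F_4 = 10^(7.64/10) = 5.808, G_4 = 10^(16.5/10) = 44.67
Friis cascade:
  F = 1.193 + (1.374 − 1)/0.8379 + (1.248 − 1)/76.42 + (5.808 − 1)/61.24 = 1.722
NF = 10 log₁₀(1.722) = 2.36 dB

2.36 dB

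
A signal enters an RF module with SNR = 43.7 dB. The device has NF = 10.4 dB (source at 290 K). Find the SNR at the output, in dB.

33.3 dB

By definition F = SNR_in/SNR_out, so in dB: SNR_out = SNR_in − NF
SNR_out = 43.7 − 10.4 = 33.3 dB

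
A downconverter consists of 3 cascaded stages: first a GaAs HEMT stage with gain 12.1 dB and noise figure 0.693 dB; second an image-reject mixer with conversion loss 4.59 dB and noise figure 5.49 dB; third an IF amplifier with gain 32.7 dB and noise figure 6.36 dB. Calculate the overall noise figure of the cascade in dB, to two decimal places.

Convert to linear (a loss of L dB is a gain of −L dB): F_i = 10^(NF_i/10), G_i = 10^(G_i,dB/10)
  Stage 1: F_1 = 10^(0.693/10) = 1.173, G_1 = 10^(12.1/10) = 16.22
  Stage 2: F_2 = 10^(5.49/10) = 3.540, G_2 = 10^(−4.59/10) = 0.3475
  Stage 3: F_3 = 10^(6.36/10) = 4.325, G_3 = 10^(32.7/10) = 1862
Friis cascade:
  F = 1.173 + (3.540 − 1)/16.22 + (4.325 − 1)/5.636 = 1.920
NF = 10 log₁₀(1.920) = 2.83 dB

2.83 dB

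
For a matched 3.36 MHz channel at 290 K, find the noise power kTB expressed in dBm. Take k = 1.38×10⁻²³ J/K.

−108.7 dBm

P_n = kTB = 1.38×10⁻²³ × 290 × 3.36×10⁶ = 1.34×10⁻¹⁴ W
In dBm: 10 log₁₀(1.34×10⁻¹⁴ / 10⁻³) = −108.7 dBm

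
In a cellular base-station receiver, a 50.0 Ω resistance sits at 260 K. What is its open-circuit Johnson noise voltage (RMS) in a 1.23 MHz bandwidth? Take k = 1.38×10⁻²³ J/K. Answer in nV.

939 nV

V_n = √(4kTRB)
4kTRB = 4 × 1.38×10⁻²³ × 260 × 5.00×10¹ × 1.23×10⁶ = 8.83×10⁻¹³ V²
V_n = √(8.83×10⁻¹³) = 9.39×10⁻⁷ V = 939 nV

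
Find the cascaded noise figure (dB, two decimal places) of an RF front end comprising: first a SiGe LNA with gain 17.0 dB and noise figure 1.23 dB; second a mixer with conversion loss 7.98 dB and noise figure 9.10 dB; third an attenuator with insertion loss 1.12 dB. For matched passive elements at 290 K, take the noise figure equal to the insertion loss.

Convert to linear (a loss of L dB is a gain of −L dB): F_i = 10^(NF_i/10), G_i = 10^(G_i,dB/10)
  Stage 1: F_1 = 10^(1.23/10) = 1.327, G_1 = 10^(17.0/10) = 50.12
  Stage 2: F_2 = 10^(9.10/10) = 8.128, G_2 = 10^(−7.98/10) = 0.1592
  Stage 3: F_3 = 10^(1.12/10) = 1.294, G_3 = 10^(−1.12/10) = 0.7727
Friis cascade:
  F = 1.327 + (8.128 − 1)/50.12 + (1.294 − 1)/7.980 = 1.506
NF = 10 log₁₀(1.506) = 1.78 dB

1.78 dB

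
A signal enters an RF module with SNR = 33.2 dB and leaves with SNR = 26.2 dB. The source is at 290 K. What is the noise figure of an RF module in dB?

7.0 dB

NF (dB) = SNR_in(dB) − SNR_out(dB) when the source is at T₀
NF = 33.2 − 26.2 = 7.0 dB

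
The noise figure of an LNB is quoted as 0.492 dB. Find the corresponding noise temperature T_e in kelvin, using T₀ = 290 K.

F = 10^(0.492/10) = 1.11995
T_e = (F − 1)·T₀ = (1.11995 − 1) × 290 = 34.8 K

34.8 K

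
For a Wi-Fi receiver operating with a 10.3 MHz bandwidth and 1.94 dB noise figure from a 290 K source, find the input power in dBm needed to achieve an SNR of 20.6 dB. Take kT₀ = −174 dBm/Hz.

−81.3 dBm

Sensitivity = −174 + 10 log₁₀(B) + NF + SNR_min
= −174 + 70.13 + 1.94 + 20.6
= −81.33 dBm → −81.3 dBm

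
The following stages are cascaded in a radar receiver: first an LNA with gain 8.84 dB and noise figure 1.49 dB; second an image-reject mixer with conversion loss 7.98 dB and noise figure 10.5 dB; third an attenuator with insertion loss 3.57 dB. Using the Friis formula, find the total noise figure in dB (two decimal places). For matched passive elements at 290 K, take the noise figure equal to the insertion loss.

5.79 dB

Convert to linear (a loss of L dB is a gain of −L dB): F_i = 10^(NF_i/10), G_i = 10^(G_i,dB/10)
  Stage 1: F_1 = 10^(1.49/10) = 1.409, G_1 = 10^(8.84/10) = 7.656
  Stage 2: F_2 = 10^(10.5/10) = 11.22, G_2 = 10^(−7.98/10) = 0.1592
  Stage 3: F_3 = 10^(3.57/10) = 2.275, G_3 = 10^(−3.57/10) = 0.4395
Friis cascade:
  F = 1.409 + (11.22 − 1)/7.656 + (2.275 − 1)/1.219 = 3.790
NF = 10 log₁₀(3.790) = 5.79 dB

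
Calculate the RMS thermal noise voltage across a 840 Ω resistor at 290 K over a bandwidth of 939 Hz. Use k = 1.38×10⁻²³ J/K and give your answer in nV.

V_n = √(4kTRB)
4kTRB = 4 × 1.38×10⁻²³ × 290 × 8.40×10² × 9.39×10² = 1.26×10⁻¹⁴ V²
V_n = √(1.26×10⁻¹⁴) = 1.12×10⁻⁷ V = 112 nV

112 nV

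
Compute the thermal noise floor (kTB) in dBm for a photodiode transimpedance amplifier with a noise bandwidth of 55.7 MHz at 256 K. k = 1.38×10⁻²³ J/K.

−97.1 dBm

P_n = kTB = 1.38×10⁻²³ × 256 × 5.57×10⁷ = 1.97×10⁻¹³ W
In dBm: 10 log₁₀(1.97×10⁻¹³ / 10⁻³) = −97.1 dBm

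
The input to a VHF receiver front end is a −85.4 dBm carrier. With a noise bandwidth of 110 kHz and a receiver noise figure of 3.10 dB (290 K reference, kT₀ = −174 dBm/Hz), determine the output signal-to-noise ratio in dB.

35.1 dB

Noise floor: N = −174 + 10 log₁₀(B) + NF
10 log₁₀(1.10×10⁵) = 50.41 dB
N = −174 + 50.41 + 3.10 = −120.49 dBm
SNR = P_sig − N = −85.4 − (−120.49) = 35.09 dB → 35.1 dB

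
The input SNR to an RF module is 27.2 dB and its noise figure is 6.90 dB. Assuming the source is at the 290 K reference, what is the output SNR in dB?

20.30 dB

By definition F = SNR_in/SNR_out, so in dB: SNR_out = SNR_in − NF
SNR_out = 27.2 − 6.90 = 20.30 dB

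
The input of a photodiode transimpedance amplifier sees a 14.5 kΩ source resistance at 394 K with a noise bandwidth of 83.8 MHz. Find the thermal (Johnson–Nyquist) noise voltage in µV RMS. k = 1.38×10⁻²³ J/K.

V_n = √(4kTRB)
4kTRB = 4 × 1.38×10⁻²³ × 394 × 1.45×10⁴ × 8.38×10⁷ = 2.64×10⁻⁸ V²
V_n = √(2.64×10⁻⁸) = 1.63×10⁻⁴ V = 163 µV

163 µV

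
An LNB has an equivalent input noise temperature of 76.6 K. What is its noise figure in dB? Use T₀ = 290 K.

F = 1 + T_e/T₀ = 1 + 76.6/290 = 1.26414
NF = 10 log₁₀(1.26414) = 1.02 dB

1.02 dB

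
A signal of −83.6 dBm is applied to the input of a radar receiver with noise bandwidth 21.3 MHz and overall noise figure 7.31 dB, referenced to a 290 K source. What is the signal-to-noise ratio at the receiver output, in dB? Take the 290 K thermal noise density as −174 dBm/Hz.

9.8 dB

Noise floor: N = −174 + 10 log₁₀(B) + NF
10 log₁₀(2.13×10⁷) = 73.28 dB
N = −174 + 73.28 + 7.31 = −93.41 dBm
SNR = P_sig − N = −83.6 − (−93.41) = 9.81 dB → 9.8 dB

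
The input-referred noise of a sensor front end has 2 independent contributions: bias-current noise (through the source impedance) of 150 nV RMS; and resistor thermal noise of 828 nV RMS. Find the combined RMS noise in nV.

Uncorrelated sources add in power (mean-square): V_tot = √(ΣV_i²)
V_tot = √[(1.50×10⁻⁷)² + (8.28×10⁻⁷)²] = 8.41×10⁻⁷ V = 841 nV

841 nV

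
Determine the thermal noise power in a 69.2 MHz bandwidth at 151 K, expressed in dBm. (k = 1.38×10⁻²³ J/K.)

−98.4 dBm

P_n = kTB = 1.38×10⁻²³ × 151 × 6.92×10⁷ = 1.44×10⁻¹³ W
In dBm: 10 log₁₀(1.44×10⁻¹³ / 10⁻³) = −98.4 dBm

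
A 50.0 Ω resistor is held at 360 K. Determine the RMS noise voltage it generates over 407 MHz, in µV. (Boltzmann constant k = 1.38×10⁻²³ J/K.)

V_n = √(4kTRB)
4kTRB = 4 × 1.38×10⁻²³ × 360 × 5.00×10¹ × 4.07×10⁸ = 4.04×10⁻¹⁰ V²
V_n = √(4.04×10⁻¹⁰) = 2.01×10⁻⁵ V = 20.1 µV

20.1 µV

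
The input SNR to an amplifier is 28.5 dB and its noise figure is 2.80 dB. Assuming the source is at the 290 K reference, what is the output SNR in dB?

25.70 dB

By definition F = SNR_in/SNR_out, so in dB: SNR_out = SNR_in − NF
SNR_out = 28.5 − 2.80 = 25.70 dB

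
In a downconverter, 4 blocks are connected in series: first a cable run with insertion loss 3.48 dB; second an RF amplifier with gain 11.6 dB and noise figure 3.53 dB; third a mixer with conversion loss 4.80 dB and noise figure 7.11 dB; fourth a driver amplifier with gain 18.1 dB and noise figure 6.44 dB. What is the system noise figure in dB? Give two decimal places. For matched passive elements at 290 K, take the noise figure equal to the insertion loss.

8.60 dB

Convert to linear (a loss of L dB is a gain of −L dB): F_i = 10^(NF_i/10), G_i = 10^(G_i,dB/10)
  Stage 1: F_1 = 10^(3.48/10) = 2.228, G_1 = 10^(−3.48/10) = 0.4487
  Stage 2: F_2 = 10^(3.53/10) = 2.254, G_2 = 10^(11.6/10) = 14.45
  Stage 3: F_3 = 10^(7.11/10) = 5.140, G_3 = 10^(−4.80/10) = 0.3311
  Stage 4: F_4 = 10^(6.44/10) = 4.406, G_4 = 10^(18.1/10) = 64.57
Friis cascade:
  F = 2.228 + (2.254 − 1)/0.4487 + (5.140 − 1)/6.486 + (4.406 − 1)/2.148 = 7.247
NF = 10 log₁₀(7.247) = 8.60 dB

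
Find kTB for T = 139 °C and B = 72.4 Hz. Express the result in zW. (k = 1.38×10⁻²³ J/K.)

412 zW

T = 139 °C + 273.15 = 412.15 K
P_n = kTB = 1.38×10⁻²³ × 412.15 × 7.24×10¹ = 4.12×10⁻¹⁹ W = 412 zW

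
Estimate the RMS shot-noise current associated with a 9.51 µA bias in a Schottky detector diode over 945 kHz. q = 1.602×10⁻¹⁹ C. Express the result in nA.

I_n = √(2qI·B)
2qI·B = 2 × 1.602×10⁻¹⁹ × 9.51×10⁻⁶ × 9.45×10⁵ = 2.88×10⁻¹⁸ A²
I_n = √(2.88×10⁻¹⁸) = 1.70×10⁻⁹ A = 1.70 nA

1.70 nA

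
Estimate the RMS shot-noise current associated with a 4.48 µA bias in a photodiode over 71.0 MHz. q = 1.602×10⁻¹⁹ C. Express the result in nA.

10.1 nA

I_n = √(2qI·B)
2qI·B = 2 × 1.602×10⁻¹⁹ × 4.48×10⁻⁶ × 7.10×10⁷ = 1.02×10⁻¹⁶ A²
I_n = √(1.02×10⁻¹⁶) = 1.01×10⁻⁸ A = 10.1 nA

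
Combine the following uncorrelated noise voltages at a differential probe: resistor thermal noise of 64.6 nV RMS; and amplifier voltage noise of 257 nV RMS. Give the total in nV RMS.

265 nV

Uncorrelated sources add in power (mean-square): V_tot = √(ΣV_i²)
V_tot = √[(6.46×10⁻⁸)² + (2.57×10⁻⁷)²] = 2.65×10⁻⁷ V = 265 nV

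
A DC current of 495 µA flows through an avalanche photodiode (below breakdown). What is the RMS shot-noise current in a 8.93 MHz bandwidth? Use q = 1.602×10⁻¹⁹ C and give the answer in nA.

37.6 nA

I_n = √(2qI·B)
2qI·B = 2 × 1.602×10⁻¹⁹ × 4.95×10⁻⁴ × 8.93×10⁶ = 1.42×10⁻¹⁵ A²
I_n = √(1.42×10⁻¹⁵) = 3.76×10⁻⁸ A = 37.6 nA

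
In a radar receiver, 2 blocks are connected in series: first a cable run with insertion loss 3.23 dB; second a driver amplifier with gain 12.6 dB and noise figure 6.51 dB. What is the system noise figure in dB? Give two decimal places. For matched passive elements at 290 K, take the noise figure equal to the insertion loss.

9.74 dB

Convert to linear (a loss of L dB is a gain of −L dB): F_i = 10^(NF_i/10), G_i = 10^(G_i,dB/10)
  Stage 1: F_1 = 10^(3.23/10) = 2.104, G_1 = 10^(−3.23/10) = 0.4753
  Stage 2: F_2 = 10^(6.51/10) = 4.477, G_2 = 10^(12.6/10) = 18.20
Friis cascade:
  F = 2.104 + (4.477 − 1)/0.4753 = 9.419
NF = 10 log₁₀(9.419) = 9.74 dB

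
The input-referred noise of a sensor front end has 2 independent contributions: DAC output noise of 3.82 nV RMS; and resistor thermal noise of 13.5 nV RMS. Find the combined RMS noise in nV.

Uncorrelated sources add in power (mean-square): V_tot = √(ΣV_i²)
V_tot = √[(3.82×10⁻⁹)² + (1.35×10⁻⁸)²] = 1.40×10⁻⁸ V = 14.0 nV

14.0 nV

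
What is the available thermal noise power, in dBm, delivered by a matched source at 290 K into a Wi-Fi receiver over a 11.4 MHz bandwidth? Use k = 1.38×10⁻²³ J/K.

P_n = kTB = 1.38×10⁻²³ × 290 × 1.14×10⁷ = 4.56×10⁻¹⁴ W
In dBm: 10 log₁₀(4.56×10⁻¹⁴ / 10⁻³) = −103.4 dBm

−103.4 dBm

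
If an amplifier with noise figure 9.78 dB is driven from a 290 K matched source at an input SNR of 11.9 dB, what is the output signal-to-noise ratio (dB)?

By definition F = SNR_in/SNR_out, so in dB: SNR_out = SNR_in − NF
SNR_out = 11.9 − 9.78 = 2.12 dB

2.12 dB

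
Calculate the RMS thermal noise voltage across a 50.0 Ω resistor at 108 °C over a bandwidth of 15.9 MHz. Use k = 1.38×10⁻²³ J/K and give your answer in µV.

T = 108 °C + 273.15 = 381.15 K
V_n = √(4kTRB)
4kTRB = 4 × 1.38×10⁻²³ × 381.15 × 5.00×10¹ × 1.59×10⁷ = 1.67×10⁻¹¹ V²
V_n = √(1.67×10⁻¹¹) = 4.09×10⁻⁶ V = 4.09 µV

4.09 µV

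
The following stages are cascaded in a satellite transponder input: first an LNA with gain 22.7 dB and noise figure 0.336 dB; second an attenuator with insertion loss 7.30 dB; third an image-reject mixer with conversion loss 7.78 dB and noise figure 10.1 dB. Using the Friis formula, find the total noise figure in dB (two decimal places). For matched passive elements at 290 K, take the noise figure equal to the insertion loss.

Convert to linear (a loss of L dB is a gain of −L dB): F_i = 10^(NF_i/10), G_i = 10^(G_i,dB/10)
  Stage 1: F_1 = 10^(0.336/10) = 1.080, G_1 = 10^(22.7/10) = 186.2
  Stage 2: F_2 = 10^(7.30/10) = 5.370, G_2 = 10^(−7.30/10) = 0.1862
  Stage 3: F_3 = 10^(10.1/10) = 10.23, G_3 = 10^(−7.78/10) = 0.1667
Friis cascade:
  F = 1.080 + (5.370 − 1)/186.2 + (10.23 − 1)/34.67 = 1.370
NF = 10 log₁₀(1.370) = 1.37 dB

1.37 dB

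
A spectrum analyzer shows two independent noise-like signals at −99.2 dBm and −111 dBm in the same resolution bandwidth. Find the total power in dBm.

Convert to linear, add, convert back:
P₁ = 1.20×10⁻¹³ W, P₂ = 7.94×10⁻¹⁵ W
P_tot = 1.28×10⁻¹³ W → 10 log₁₀(P_tot / 10⁻³) = −98.9 dBm

−98.9 dBm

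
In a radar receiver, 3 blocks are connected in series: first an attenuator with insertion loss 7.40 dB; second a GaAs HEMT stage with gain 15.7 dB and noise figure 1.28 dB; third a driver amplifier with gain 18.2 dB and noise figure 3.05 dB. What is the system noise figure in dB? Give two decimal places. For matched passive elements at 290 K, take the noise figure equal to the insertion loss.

Convert to linear (a loss of L dB is a gain of −L dB): F_i = 10^(NF_i/10), G_i = 10^(G_i,dB/10)
  Stage 1: F_1 = 10^(7.40/10) = 5.495, G_1 = 10^(−7.40/10) = 0.1820
  Stage 2: F_2 = 10^(1.28/10) = 1.343, G_2 = 10^(15.7/10) = 37.15
  Stage 3: F_3 = 10^(3.05/10) = 2.018, G_3 = 10^(18.2/10) = 66.07
Friis cascade:
  F = 5.495 + (1.343 − 1)/0.1820 + (2.018 − 1)/6.761 = 7.530
NF = 10 log₁₀(7.530) = 8.77 dB

8.77 dB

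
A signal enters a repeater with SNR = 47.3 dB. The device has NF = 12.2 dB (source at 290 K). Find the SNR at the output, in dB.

35.1 dB

By definition F = SNR_in/SNR_out, so in dB: SNR_out = SNR_in − NF
SNR_out = 47.3 − 12.2 = 35.1 dB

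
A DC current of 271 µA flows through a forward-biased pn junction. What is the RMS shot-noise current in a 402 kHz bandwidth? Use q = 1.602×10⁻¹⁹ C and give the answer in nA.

5.91 nA

I_n = √(2qI·B)
2qI·B = 2 × 1.602×10⁻¹⁹ × 2.71×10⁻⁴ × 4.02×10⁵ = 3.49×10⁻¹⁷ A²
I_n = √(3.49×10⁻¹⁷) = 5.91×10⁻⁹ A = 5.91 nA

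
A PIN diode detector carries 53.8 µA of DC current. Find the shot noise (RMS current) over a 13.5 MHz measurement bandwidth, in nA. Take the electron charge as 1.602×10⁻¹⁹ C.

15.3 nA

I_n = √(2qI·B)
2qI·B = 2 × 1.602×10⁻¹⁹ × 5.38×10⁻⁵ × 1.35×10⁷ = 2.33×10⁻¹⁶ A²
I_n = √(2.33×10⁻¹⁶) = 1.53×10⁻⁸ A = 15.3 nA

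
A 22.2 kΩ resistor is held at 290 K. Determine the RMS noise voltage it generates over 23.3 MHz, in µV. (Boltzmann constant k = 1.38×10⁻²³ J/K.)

91.0 µV

V_n = √(4kTRB)
4kTRB = 4 × 1.38×10⁻²³ × 290 × 2.22×10⁴ × 2.33×10⁷ = 8.28×10⁻⁹ V²
V_n = √(8.28×10⁻⁹) = 9.10×10⁻⁵ V = 91.0 µV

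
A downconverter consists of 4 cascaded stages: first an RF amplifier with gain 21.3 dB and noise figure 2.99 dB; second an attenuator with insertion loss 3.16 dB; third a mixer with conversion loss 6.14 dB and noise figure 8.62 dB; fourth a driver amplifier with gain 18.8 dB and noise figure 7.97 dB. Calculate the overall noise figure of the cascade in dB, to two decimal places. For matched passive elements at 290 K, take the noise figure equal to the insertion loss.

3.85 dB

Convert to linear (a loss of L dB is a gain of −L dB): F_i = 10^(NF_i/10), G_i = 10^(G_i,dB/10)
  Stage 1: F_1 = 10^(2.99/10) = 1.991, G_1 = 10^(21.3/10) = 134.9
  Stage 2: F_2 = 10^(3.16/10) = 2.070, G_2 = 10^(−3.16/10) = 0.4831
  Stage 3: F_3 = 10^(8.62/10) = 7.278, G_3 = 10^(−6.14/10) = 0.2432
  Stage 4: F_4 = 10^(7.97/10) = 6.266, G_4 = 10^(18.8/10) = 75.86
Friis cascade:
  F = 1.991 + (2.070 − 1)/134.9 + (7.278 − 1)/65.16 + (6.266 − 1)/15.85 = 2.427
NF = 10 log₁₀(2.427) = 3.85 dB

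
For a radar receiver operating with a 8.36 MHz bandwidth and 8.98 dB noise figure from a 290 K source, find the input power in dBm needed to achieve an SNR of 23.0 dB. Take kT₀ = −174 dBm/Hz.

−72.8 dBm

Sensitivity = −174 + 10 log₁₀(B) + NF + SNR_min
= −174 + 69.22 + 8.98 + 23.0
= −72.80 dBm → −72.8 dBm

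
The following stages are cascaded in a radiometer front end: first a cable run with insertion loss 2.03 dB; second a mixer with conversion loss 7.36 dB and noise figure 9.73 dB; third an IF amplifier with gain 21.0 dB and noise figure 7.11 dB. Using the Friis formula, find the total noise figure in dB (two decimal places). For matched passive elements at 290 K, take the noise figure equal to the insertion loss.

17.07 dB

Convert to linear (a loss of L dB is a gain of −L dB): F_i = 10^(NF_i/10), G_i = 10^(G_i,dB/10)
  Stage 1: F_1 = 10^(2.03/10) = 1.596, G_1 = 10^(−2.03/10) = 0.6266
  Stage 2: F_2 = 10^(9.73/10) = 9.397, G_2 = 10^(−7.36/10) = 0.1837
  Stage 3: F_3 = 10^(7.11/10) = 5.140, G_3 = 10^(21.0/10) = 125.9
Friis cascade:
  F = 1.596 + (9.397 − 1)/0.6266 + (5.140 − 1)/0.1151 = 50.98
NF = 10 log₁₀(50.98) = 17.07 dB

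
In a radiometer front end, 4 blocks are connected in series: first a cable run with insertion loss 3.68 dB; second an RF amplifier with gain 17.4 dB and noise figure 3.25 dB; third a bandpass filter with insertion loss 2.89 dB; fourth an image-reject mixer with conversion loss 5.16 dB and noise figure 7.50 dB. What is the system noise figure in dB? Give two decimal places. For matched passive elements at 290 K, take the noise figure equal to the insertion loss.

7.29 dB

Convert to linear (a loss of L dB is a gain of −L dB): F_i = 10^(NF_i/10), G_i = 10^(G_i,dB/10)
  Stage 1: F_1 = 10^(3.68/10) = 2.333, G_1 = 10^(−3.68/10) = 0.4285
  Stage 2: F_2 = 10^(3.25/10) = 2.113, G_2 = 10^(17.4/10) = 54.95
  Stage 3: F_3 = 10^(2.89/10) = 1.945, G_3 = 10^(−2.89/10) = 0.5140
  Stage 4: F_4 = 10^(7.50/10) = 5.623, G_4 = 10^(−5.16/10) = 0.3048
Friis cascade:
  F = 2.333 + (2.113 − 1)/0.4285 + (1.945 − 1)/23.55 + (5.623 − 1)/12.11 = 5.354
NF = 10 log₁₀(5.354) = 7.29 dB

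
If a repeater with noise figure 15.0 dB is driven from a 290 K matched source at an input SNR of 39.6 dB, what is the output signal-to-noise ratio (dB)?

By definition F = SNR_in/SNR_out, so in dB: SNR_out = SNR_in − NF
SNR_out = 39.6 − 15.0 = 24.6 dB

24.6 dB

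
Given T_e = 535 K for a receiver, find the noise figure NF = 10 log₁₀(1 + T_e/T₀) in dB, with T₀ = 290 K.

F = 1 + T_e/T₀ = 1 + 535/290 = 2.84483
NF = 10 log₁₀(2.84483) = 4.54 dB

4.54 dB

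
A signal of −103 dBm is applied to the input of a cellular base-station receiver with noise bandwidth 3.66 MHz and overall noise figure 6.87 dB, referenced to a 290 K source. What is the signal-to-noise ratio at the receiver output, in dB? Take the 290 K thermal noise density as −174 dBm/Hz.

Noise floor: N = −174 + 10 log₁₀(B) + NF
10 log₁₀(3.66×10⁶) = 65.63 dB
N = −174 + 65.63 + 6.87 = −101.50 dBm
SNR = P_sig − N = −103 − (−101.50) = −1.50 dB → −1.5 dB

−1.5 dB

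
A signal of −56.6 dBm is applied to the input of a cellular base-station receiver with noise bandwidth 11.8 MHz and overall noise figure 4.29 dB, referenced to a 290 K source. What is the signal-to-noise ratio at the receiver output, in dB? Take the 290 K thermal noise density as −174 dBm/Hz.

42.4 dB

Noise floor: N = −174 + 10 log₁₀(B) + NF
10 log₁₀(1.18×10⁷) = 70.72 dB
N = −174 + 70.72 + 4.29 = −98.99 dBm
SNR = P_sig − N = −56.6 − (−98.99) = 42.39 dB → 42.4 dB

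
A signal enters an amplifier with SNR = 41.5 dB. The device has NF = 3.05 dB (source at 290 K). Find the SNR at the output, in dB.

38.45 dB

By definition F = SNR_in/SNR_out, so in dB: SNR_out = SNR_in − NF
SNR_out = 41.5 − 3.05 = 38.45 dB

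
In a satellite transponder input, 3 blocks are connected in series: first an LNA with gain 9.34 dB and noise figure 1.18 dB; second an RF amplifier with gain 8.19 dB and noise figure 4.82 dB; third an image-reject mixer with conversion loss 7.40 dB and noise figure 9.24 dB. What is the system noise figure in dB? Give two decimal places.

Convert to linear (a loss of L dB is a gain of −L dB): F_i = 10^(NF_i/10), G_i = 10^(G_i,dB/10)
  Stage 1: F_1 = 10^(1.18/10) = 1.312, G_1 = 10^(9.34/10) = 8.590
  Stage 2: F_2 = 10^(4.82/10) = 3.034, G_2 = 10^(8.19/10) = 6.592
  Stage 3: F_3 = 10^(9.24/10) = 8.395, G_3 = 10^(−7.40/10) = 0.1820
Friis cascade:
  F = 1.312 + (3.034 − 1)/8.590 + (8.395 − 1)/56.62 = 1.680
NF = 10 log₁₀(1.680) = 2.25 dB

2.25 dB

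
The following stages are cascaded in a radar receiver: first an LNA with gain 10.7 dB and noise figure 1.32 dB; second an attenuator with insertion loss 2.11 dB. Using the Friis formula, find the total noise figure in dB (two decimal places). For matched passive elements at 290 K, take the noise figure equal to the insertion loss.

Convert to linear (a loss of L dB is a gain of −L dB): F_i = 10^(NF_i/10), G_i = 10^(G_i,dB/10)
  Stage 1: F_1 = 10^(1.32/10) = 1.355, G_1 = 10^(10.7/10) = 11.75
  Stage 2: F_2 = 10^(2.11/10) = 1.626, G_2 = 10^(−2.11/10) = 0.6152
Friis cascade:
  F = 1.355 + (1.626 − 1)/11.75 = 1.408
NF = 10 log₁₀(1.408) = 1.49 dB

1.49 dB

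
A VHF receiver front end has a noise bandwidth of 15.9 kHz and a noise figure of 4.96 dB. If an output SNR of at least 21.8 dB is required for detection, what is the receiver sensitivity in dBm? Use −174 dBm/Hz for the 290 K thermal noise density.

−105.2 dBm

Sensitivity = −174 + 10 log₁₀(B) + NF + SNR_min
= −174 + 42.01 + 4.96 + 21.8
= −105.23 dBm → −105.2 dBm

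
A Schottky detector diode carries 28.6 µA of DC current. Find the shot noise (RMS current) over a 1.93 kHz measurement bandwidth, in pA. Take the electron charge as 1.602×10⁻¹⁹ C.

I_n = √(2qI·B)
2qI·B = 2 × 1.602×10⁻¹⁹ × 2.86×10⁻⁵ × 1.93×10³ = 1.77×10⁻²⁰ A²
I_n = √(1.77×10⁻²⁰) = 1.33×10⁻¹⁰ A = 133 pA

133 pA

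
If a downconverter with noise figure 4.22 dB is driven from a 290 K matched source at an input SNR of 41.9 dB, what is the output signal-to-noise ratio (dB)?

By definition F = SNR_in/SNR_out, so in dB: SNR_out = SNR_in − NF
SNR_out = 41.9 − 4.22 = 37.68 dB

37.68 dB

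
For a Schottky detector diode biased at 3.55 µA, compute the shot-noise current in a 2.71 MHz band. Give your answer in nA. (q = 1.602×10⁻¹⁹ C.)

1.76 nA

I_n = √(2qI·B)
2qI·B = 2 × 1.602×10⁻¹⁹ × 3.55×10⁻⁶ × 2.71×10⁶ = 3.08×10⁻¹⁸ A²
I_n = √(3.08×10⁻¹⁸) = 1.76×10⁻⁹ A = 1.76 nA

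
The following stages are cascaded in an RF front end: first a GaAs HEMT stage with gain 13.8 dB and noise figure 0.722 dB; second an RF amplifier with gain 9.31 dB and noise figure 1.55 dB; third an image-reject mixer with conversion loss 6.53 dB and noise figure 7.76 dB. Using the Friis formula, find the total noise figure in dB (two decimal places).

Convert to linear (a loss of L dB is a gain of −L dB): F_i = 10^(NF_i/10), G_i = 10^(G_i,dB/10)
  Stage 1: F_1 = 10^(0.722/10) = 1.181, G_1 = 10^(13.8/10) = 23.99
  Stage 2: F_2 = 10^(1.55/10) = 1.429, G_2 = 10^(9.31/10) = 8.531
  Stage 3: F_3 = 10^(7.76/10) = 5.970, G_3 = 10^(−6.53/10) = 0.2223
Friis cascade:
  F = 1.181 + (1.429 − 1)/23.99 + (5.970 − 1)/204.6 = 1.223
NF = 10 log₁₀(1.223) = 0.87 dB

0.87 dB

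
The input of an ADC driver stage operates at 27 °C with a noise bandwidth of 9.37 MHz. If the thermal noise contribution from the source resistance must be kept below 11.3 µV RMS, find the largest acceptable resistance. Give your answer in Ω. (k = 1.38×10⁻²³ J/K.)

823 Ω

T = 27 °C + 273.15 = 300.15 K
Johnson–Nyquist: V_n = √(4kTRB) ⇒ R = V_n² / (4kTB)
4kTB = 4 × 1.38×10⁻²³ × 300.15 × 9.37×10⁶ = 1.55×10⁻¹³
R = (1.13×10⁻⁵)² / 1.55×10⁻¹³ = 8.23×10² Ω = 823 Ω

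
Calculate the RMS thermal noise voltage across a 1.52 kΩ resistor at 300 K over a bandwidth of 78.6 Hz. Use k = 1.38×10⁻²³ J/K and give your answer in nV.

44.5 nV

V_n = √(4kTRB)
4kTRB = 4 × 1.38×10⁻²³ × 300 × 1.52×10³ × 7.86×10¹ = 1.98×10⁻¹⁵ V²
V_n = √(1.98×10⁻¹⁵) = 4.45×10⁻⁸ V = 44.5 nV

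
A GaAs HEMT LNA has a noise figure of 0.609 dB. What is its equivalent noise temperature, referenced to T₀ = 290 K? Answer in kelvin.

F = 10^(0.609/10) = 1.15054
T_e = (F − 1)·T₀ = (1.15054 − 1) × 290 = 43.7 K

43.7 K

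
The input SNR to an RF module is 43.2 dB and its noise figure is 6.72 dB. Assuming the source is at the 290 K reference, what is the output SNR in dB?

By definition F = SNR_in/SNR_out, so in dB: SNR_out = SNR_in − NF
SNR_out = 43.2 − 6.72 = 36.48 dB

36.48 dB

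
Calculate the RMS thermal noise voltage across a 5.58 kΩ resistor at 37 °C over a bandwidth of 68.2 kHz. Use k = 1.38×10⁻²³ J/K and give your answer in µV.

2.55 µV

T = 37 °C + 273.15 = 310.15 K
V_n = √(4kTRB)
4kTRB = 4 × 1.38×10⁻²³ × 310.15 × 5.58×10³ × 6.82×10⁴ = 6.52×10⁻¹² V²
V_n = √(6.52×10⁻¹²) = 2.55×10⁻⁶ V = 2.55 µV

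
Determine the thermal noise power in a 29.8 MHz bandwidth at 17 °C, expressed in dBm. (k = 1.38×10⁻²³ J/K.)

−99.2 dBm

T = 17 °C + 273.15 = 290.15 K
P_n = kTB = 1.38×10⁻²³ × 290.15 × 2.98×10⁷ = 1.19×10⁻¹³ W
In dBm: 10 log₁₀(1.19×10⁻¹³ / 10⁻³) = −99.2 dBm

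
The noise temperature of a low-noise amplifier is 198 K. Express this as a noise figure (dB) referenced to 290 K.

F = 1 + T_e/T₀ = 1 + 198/290 = 1.68276
NF = 10 log₁₀(1.68276) = 2.26 dB

2.26 dB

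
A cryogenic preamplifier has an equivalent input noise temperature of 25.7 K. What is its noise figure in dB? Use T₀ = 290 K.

0.369 dB

F = 1 + T_e/T₀ = 1 + 25.7/290 = 1.08862
NF = 10 log₁₀(1.08862) = 0.369 dB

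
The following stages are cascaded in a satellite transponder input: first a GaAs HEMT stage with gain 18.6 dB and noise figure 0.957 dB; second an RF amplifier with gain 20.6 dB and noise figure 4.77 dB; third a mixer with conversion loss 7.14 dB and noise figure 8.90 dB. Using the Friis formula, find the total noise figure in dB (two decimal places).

Convert to linear (a loss of L dB is a gain of −L dB): F_i = 10^(NF_i/10), G_i = 10^(G_i,dB/10)
  Stage 1: F_1 = 10^(0.957/10) = 1.247, G_1 = 10^(18.6/10) = 72.44
  Stage 2: F_2 = 10^(4.77/10) = 2.999, G_2 = 10^(20.6/10) = 114.8
  Stage 3: F_3 = 10^(8.90/10) = 7.762, G_3 = 10^(−7.14/10) = 0.1932
Friis cascade:
  F = 1.247 + (2.999 − 1)/72.44 + (7.762 − 1)/8318 = 1.275
NF = 10 log₁₀(1.275) = 1.05 dB

1.05 dB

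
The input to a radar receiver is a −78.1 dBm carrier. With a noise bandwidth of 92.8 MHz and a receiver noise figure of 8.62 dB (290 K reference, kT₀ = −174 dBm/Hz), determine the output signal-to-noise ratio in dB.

7.6 dB

Noise floor: N = −174 + 10 log₁₀(B) + NF
10 log₁₀(9.28×10⁷) = 79.68 dB
N = −174 + 79.68 + 8.62 = −85.70 dBm
SNR = P_sig − N = −78.1 − (−85.70) = 7.60 dB → 7.6 dB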